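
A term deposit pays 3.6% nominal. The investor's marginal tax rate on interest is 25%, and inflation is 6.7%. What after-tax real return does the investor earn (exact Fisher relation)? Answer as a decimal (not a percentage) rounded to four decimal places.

After-tax nominal return = 3.6% × (1 − 0.25) = 2.7000%.
1 + r = 1.02700 / 1.06700 = 0.962512
After-tax real rate = 0.962512 − 1 → -0.0375.

-0.0375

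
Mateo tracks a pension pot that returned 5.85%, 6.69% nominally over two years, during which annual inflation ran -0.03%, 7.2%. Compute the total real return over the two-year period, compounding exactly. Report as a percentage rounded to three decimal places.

5.378%

Compound the nominal returns: 1.0585 × 1.0669 = 1.129314.
Compound inflation: 0.9997 × 1.0720 = 1.071678.
Deflate: 1.129314 / 1.071678 = 1.053780.
Total real return = 1.053780 − 1 → 5.378%.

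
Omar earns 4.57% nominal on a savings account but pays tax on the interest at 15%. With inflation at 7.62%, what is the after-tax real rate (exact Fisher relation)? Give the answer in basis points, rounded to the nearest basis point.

After-tax nominal return = 4.57% × (1 − 0.15) = 3.8845%.
1 + r = 1.038845 / 1.07620 = 0.965290
After-tax real rate = 0.965290 − 1 → -347 basis points.

-347 basis points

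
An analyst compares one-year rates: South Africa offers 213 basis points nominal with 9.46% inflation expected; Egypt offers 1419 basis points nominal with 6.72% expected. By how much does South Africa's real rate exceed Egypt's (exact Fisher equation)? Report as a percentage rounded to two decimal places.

South Africa: (1 + 0.0213)/(1 + 0.0946) − 1 = -6.6965%
Egypt: (1 + 0.1419)/(1 + 0.0672) − 1 = 6.9996%
Differential = -6.6965% − 6.9996% = -13.6961% → -13.70%.

-13.70%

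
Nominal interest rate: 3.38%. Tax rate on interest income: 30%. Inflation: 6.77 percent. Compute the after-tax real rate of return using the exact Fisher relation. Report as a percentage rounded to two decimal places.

After-tax nominal return = 3.38% × (1 − 0.3) = 2.3660%.
1 + r = 1.02366 / 1.06770 = 0.958752
After-tax real rate = 0.958752 − 1 → -4.12%.

-4.12%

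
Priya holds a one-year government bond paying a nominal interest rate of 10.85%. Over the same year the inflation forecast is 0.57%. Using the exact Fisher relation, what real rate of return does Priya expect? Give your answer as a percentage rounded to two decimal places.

By the Fisher relation, 1 + r = (1 + i)/(1 + π).
1 + r = 1.10850 / 1.00570 = 1.102217
r = 1.102217 − 1 = 10.2217%, i.e. 10.22%.

10.22%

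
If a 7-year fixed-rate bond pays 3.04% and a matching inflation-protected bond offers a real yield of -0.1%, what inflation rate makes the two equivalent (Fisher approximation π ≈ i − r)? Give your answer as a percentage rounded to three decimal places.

3.140%

π ≈ i − r = 3.04% − (-0.1%) → 3.140%.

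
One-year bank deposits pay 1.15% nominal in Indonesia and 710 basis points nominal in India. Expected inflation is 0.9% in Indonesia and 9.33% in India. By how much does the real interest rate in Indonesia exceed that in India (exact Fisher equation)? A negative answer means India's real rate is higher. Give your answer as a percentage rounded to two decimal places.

2.29%

Indonesia: (1 + 0.0115)/(1 + 0.0090) − 1 = 0.2478%
India: (1 + 0.0710)/(1 + 0.0933) − 1 = -2.0397%
Differential = 0.2478% − (-2.0397%) = 2.2875% → 2.29%.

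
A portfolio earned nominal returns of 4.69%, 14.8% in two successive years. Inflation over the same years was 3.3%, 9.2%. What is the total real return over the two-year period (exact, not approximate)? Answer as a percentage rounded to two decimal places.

Compound the nominal returns: 1.0469 × 1.1480 = 1.201841.
Compound inflation: 1.0330 × 1.0920 = 1.128036.
Deflate: 1.201841 / 1.128036 = 1.065428.
Total real return = 1.065428 − 1 → 6.54%.

6.54%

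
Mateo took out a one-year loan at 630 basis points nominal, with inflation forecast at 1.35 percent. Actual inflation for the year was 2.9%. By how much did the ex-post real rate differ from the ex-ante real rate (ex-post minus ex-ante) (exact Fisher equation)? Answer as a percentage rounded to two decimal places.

-1.58%

Ex-ante: (1 + 0.0630)/(1 + 0.0135) − 1 = 4.8841%
Ex-post: (1 + 0.0630)/(1 + 0.0290) − 1 = 3.3042%
Difference (ex-post − ex-ante) = -1.5799% → -1.58%.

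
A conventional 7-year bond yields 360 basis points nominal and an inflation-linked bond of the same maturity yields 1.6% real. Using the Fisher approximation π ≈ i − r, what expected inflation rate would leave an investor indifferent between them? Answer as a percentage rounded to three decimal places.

π ≈ i − r = 3.6% − 1.6% → 2.000%.

2.000%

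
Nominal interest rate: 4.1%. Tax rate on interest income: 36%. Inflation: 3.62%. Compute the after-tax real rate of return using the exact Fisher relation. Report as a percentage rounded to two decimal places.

After-tax nominal return = 4.1% × (1 − 0.36) = 2.6240%.
1 + r = 1.02624 / 1.03620 = 0.990388
After-tax real rate = 0.990388 − 1 → -0.96%.

-0.96%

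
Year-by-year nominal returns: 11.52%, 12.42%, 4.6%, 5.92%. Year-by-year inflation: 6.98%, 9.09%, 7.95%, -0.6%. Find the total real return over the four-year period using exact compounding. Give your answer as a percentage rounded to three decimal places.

Nominal growth factor = 1.1152 × 1.1242 × 1.0460 × 1.0592 = 1.389012
Price-level growth factor = 1.0698 × 1.0909 × 1.0795 × 0.9940 = 1.252266
Real growth factor = 1.389012 / 1.252266 = 1.109199
Total real return = 1.109199 − 1 → 10.920%.

10.920%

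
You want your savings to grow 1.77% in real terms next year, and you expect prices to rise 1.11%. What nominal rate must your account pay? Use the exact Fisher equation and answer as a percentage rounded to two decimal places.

2.90%

(1 + i) = (1 + r)(1 + π) = 1.01770 × 1.01110 = 1.02899647
i = 1.02899647 − 1, so the required nominal rate is 2.90%.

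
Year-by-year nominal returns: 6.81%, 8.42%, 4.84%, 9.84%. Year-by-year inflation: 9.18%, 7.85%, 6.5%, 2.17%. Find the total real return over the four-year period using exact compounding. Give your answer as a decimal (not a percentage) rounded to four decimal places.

0.0408

Compound the nominal returns: 1.0681 × 1.0842 × 1.0484 × 1.0984 = 1.333549.
Compound inflation: 1.0918 × 1.0785 × 1.0650 × 1.0217 = 1.281257.
Deflate: 1.333549 / 1.281257 = 1.040813.
Total real return = 1.040813 − 1 → 0.0408.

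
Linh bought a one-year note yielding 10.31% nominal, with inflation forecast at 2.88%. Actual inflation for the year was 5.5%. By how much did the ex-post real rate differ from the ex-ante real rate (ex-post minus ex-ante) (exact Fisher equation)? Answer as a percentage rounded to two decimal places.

Ex-ante: (1 + 0.1031)/(1 + 0.0288) − 1 = 7.2220%
Ex-post: (1 + 0.1031)/(1 + 0.0550) − 1 = 4.5592%
Difference (ex-post − ex-ante) = -2.6628% → -2.66%.

-2.66%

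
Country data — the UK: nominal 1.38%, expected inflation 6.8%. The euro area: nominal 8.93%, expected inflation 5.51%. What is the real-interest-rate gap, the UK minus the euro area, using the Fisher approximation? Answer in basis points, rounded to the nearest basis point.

The UK: 1.38% − 6.8% = -5.420%
The euro area: 8.93% − 5.51% = 3.420%
Differential = -8.840% → -884 basis points.

-884 basis points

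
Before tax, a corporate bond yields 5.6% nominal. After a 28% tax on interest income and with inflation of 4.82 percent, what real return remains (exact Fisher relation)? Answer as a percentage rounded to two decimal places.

-0.75%

After-tax nominal return = 5.6% × (1 − 0.28) = 4.0320%.
1 + r = 1.04032 / 1.04820 = 0.992482
After-tax real rate = 0.992482 − 1 → -0.75%.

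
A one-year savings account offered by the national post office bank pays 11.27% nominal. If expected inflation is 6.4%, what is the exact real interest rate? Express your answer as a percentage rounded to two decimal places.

4.58%

1 + r = 1.11270 / 1.06400 = 1.045771
r = 1.045771 − 1 = 4.5771%, i.e. 4.58%.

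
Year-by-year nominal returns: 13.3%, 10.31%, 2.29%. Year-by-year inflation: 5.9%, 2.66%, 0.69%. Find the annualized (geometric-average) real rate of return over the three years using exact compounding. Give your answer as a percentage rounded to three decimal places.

Compound the nominal returns: 1.1330 × 1.1031 × 1.0229 = 1.27843300.
Compound inflation: 1.0590 × 1.0266 × 1.0069 = 1.09467087.
Deflate: 1.27843300 / 1.09467087 = 1.16786976.
Annualized real rate = 1.16786976^(1/3) − 1 = 5.3088% → 5.309%.

5.309%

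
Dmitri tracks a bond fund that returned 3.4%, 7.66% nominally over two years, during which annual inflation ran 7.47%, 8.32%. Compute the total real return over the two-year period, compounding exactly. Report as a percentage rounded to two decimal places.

-4.37%

Compound the nominal returns: 1.0340 × 1.0766 = 1.113204.
Compound inflation: 1.0747 × 1.0832 = 1.164115.
Deflate: 1.113204 / 1.164115 = 0.956267.
Total real return = 0.956267 − 1 → -4.37%.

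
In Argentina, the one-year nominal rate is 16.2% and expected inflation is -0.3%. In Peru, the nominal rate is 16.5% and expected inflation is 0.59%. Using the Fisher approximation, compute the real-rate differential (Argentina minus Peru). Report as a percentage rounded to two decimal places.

Argentina: 16.2% − (-0.3%) = 16.500%
Peru: 16.5% − 0.59% = 15.910%
Differential = 0.590% → 0.59%.

0.59%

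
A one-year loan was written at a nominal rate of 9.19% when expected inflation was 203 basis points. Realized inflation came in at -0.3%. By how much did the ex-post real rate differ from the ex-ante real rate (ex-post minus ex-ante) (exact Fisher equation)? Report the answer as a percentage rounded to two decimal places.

2.50%

Ex-ante: (1 + 0.0919)/(1 + 0.0203) − 1 = 7.0175%
Ex-post: (1 + 0.0919)/(1 − 0.0030) − 1 = 9.5186%
Difference (ex-post − ex-ante) = 2.5010% → 2.50%.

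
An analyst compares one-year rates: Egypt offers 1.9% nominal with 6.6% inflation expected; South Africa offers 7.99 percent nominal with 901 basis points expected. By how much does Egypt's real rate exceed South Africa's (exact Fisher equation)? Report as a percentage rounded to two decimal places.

-3.47%

Egypt: (1 + 0.0190)/(1 + 0.0660) − 1 = -4.4090%
South Africa: (1 + 0.0799)/(1 + 0.0901) − 1 = -0.9357%
Differential = -4.4090% − (-0.9357%) = -3.4733% → -3.47%.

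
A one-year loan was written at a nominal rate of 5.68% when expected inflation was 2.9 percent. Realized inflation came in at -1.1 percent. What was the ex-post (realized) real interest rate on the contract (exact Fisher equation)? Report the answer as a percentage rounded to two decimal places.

Ex-post: (1 + 0.0568)/(1 − 0.0110) − 1 = 6.8554%
So the realized real rate is 6.86%.

6.86%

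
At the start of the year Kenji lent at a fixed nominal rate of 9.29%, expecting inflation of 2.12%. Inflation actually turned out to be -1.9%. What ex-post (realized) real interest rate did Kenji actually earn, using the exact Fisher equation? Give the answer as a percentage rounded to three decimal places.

Ex-post: (1 + 0.0929)/(1 − 0.0190) − 1 = 11.4067%
So the realized real rate is 11.407%.

11.407%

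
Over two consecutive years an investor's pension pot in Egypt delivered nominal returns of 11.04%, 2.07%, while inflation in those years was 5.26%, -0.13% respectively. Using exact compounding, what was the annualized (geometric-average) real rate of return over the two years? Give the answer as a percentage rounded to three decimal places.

3.834%

Compound the nominal returns: 1.1104 × 1.0207 = 1.13338528.
Compound inflation: 1.0526 × 0.9987 = 1.05123162.
Deflate: 1.13338528 / 1.05123162 = 1.07814991.
Annualized real rate = 1.07814991^(1/2) − 1 = 3.8340% → 3.834%.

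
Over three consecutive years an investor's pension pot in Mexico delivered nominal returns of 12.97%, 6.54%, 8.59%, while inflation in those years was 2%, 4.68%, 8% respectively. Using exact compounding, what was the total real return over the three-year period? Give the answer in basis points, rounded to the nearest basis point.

1334 basis points

Nominal growth factor = 1.1297 × 1.0654 × 1.0859 = 1.306970
Price-level growth factor = 1.0200 × 1.0468 × 1.0800 = 1.153155
Real growth factor = 1.306970 / 1.153155 = 1.133386
Total real return = 1.133386 − 1 → 1334 basis points.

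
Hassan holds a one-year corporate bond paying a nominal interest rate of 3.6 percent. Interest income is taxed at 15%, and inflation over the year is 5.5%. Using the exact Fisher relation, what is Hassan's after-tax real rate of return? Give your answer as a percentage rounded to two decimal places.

After-tax nominal return = 3.6% × (1 − 0.15) = 3.0600%.
1 + r = 1.03060 / 1.05500 = 0.976872
After-tax real rate = 0.976872 − 1 → -2.31%.

-2.31%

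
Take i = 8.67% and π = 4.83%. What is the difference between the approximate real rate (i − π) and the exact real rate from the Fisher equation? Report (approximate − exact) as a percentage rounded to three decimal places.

0.177%

Approximate: r ≈ 8.670% − 4.830% = 3.8400%
Exact: (1 + 0.0867)/(1 + 0.0483) − 1 = 3.6631%
Error = 3.8400% − 3.6631% = 0.1769% → 0.177%.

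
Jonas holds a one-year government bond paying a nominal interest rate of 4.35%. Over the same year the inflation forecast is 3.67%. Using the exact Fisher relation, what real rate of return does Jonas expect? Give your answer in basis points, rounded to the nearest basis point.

66 basis points

1 + r = 1.04350 / 1.03670 = 1.006559
r = 1.006559 − 1 = 0.6559%, i.e. 66 basis points.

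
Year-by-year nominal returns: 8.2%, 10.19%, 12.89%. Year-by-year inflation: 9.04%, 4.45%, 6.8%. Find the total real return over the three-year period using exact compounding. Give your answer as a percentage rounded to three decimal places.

Compound the nominal returns: 1.0820 × 1.1019 × 1.1289 = 1.345938.
Compound inflation: 1.0904 × 1.0445 × 1.0680 = 1.216370.
Deflate: 1.345938 / 1.216370 = 1.106520.
Total real return = 1.106520 − 1 → 10.652%.

10.652%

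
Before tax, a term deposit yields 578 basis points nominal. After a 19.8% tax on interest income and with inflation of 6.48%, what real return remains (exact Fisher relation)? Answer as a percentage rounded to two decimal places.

-1.73%

After-tax nominal return = 5.78% × (1 − 0.198) = 4.63556%.
1 + r = 1.0463556 / 1.06480 = 0.982678
After-tax real rate = 0.982678 − 1 → -1.73%.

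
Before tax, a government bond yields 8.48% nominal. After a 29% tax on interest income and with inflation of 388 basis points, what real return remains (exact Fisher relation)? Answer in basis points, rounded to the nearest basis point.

After-tax nominal return = 8.48% × (1 − 0.29) = 6.0208%.
1 + r = 1.060208 / 1.03880 = 1.020608
After-tax real rate = 1.020608 − 1 → 206 basis points.

206 basis points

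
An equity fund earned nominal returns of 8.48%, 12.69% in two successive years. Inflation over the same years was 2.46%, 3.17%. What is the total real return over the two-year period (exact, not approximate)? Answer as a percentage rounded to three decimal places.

Compound the nominal returns: 1.0848 × 1.1269 = 1.222461.
Compound inflation: 1.0246 × 1.0317 = 1.057080.
Deflate: 1.222461 / 1.057080 = 1.156451.
Total real return = 1.156451 − 1 → 15.645%.

15.645%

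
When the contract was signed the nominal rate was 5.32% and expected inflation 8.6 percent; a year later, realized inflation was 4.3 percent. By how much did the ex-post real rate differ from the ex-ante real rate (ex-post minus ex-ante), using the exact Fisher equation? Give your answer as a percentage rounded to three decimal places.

Ex-ante: (1 + 0.0532)/(1 + 0.0860) − 1 = -3.0203%
Ex-post: (1 + 0.0532)/(1 + 0.0430) − 1 = 0.9779%
Difference (ex-post − ex-ante) = 3.9982% → 3.998%.

3.998%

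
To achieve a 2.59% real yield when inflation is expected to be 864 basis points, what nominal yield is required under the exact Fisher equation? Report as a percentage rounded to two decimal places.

11.45%

(1 + i) = (1 + r)(1 + π) = 1.02590 × 1.08640 = 1.11453776
i = 1.11453776 − 1, so the required nominal rate is 11.45%.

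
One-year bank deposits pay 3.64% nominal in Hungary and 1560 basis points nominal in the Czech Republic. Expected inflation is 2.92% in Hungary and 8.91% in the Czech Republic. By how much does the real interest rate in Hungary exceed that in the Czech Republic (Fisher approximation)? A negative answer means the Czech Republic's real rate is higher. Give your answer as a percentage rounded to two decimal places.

Hungary: 3.64% − 2.92% = 0.720%
The Czech Republic: 15.6% − 8.91% = 6.690%
Differential = -5.970% → -5.97%.

-5.97%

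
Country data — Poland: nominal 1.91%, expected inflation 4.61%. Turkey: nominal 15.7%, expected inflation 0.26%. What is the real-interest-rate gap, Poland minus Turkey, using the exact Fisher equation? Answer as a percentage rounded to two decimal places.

Poland: (1 + 0.0191)/(1 + 0.0461) − 1 = -2.5810%
Turkey: (1 + 0.1570)/(1 + 0.0026) − 1 = 15.4000%
Differential = -2.5810% − 15.4000% = -17.9810% → -17.98%.

-17.98%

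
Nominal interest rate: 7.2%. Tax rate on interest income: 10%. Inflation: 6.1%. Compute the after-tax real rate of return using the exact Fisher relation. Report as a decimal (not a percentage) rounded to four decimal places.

0.0036

After-tax nominal return = 7.2% × (1 − 0.1) = 6.4800%.
1 + r = 1.06480 / 1.06100 = 1.003582
After-tax real rate = 1.003582 − 1 → 0.0036.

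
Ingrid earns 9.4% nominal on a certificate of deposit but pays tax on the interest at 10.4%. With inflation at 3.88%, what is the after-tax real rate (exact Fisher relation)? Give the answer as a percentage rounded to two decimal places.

4.37%

After-tax nominal return = 9.4% × (1 − 0.104) = 8.4224%.
1 + r = 1.084224 / 1.03880 = 1.043727
After-tax real rate = 1.043727 − 1 → 4.37%.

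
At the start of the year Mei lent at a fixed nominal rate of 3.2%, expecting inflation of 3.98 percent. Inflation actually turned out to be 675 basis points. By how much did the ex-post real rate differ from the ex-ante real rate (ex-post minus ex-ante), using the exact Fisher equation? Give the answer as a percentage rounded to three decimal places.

Ex-ante: (1 + 0.0320)/(1 + 0.0398) − 1 = -0.7501%
Ex-post: (1 + 0.0320)/(1 + 0.0675) − 1 = -3.3255%
Difference (ex-post − ex-ante) = -2.5754% → -2.575%.

-2.575%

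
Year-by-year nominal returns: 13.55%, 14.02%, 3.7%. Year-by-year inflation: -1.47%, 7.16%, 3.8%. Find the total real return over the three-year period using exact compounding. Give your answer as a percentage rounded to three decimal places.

22.503%

Compound the nominal returns: 1.1355 × 1.1402 × 1.0370 = 1.3426009.
Compound inflation: 0.9853 × 1.0716 × 1.0380 = 1.0959697.
Deflate: 1.3426009 / 1.0959697 = 1.2250347.
Total real return = 1.2250347 − 1 → 22.503%.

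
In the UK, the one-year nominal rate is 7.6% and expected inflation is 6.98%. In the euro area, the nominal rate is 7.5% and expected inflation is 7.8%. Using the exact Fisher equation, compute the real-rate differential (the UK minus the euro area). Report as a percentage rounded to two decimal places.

The UK: (1 + 0.0760)/(1 + 0.0698) − 1 = 0.5795%
The euro area: (1 + 0.0750)/(1 + 0.0780) − 1 = -0.2783%
Differential = 0.5795% − (-0.2783%) = 0.8578% → 0.86%.

0.86%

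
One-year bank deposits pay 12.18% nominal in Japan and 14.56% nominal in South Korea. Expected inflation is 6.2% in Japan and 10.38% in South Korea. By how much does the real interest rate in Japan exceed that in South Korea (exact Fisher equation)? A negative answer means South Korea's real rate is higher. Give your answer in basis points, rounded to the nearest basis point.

Japan: (1 + 0.1218)/(1 + 0.0620) − 1 = 5.6309%
South Korea: (1 + 0.1456)/(1 + 0.1038) − 1 = 3.7869%
Differential = 5.6309% − 3.7869% = 1.8440% → 184 basis points.

184 basis points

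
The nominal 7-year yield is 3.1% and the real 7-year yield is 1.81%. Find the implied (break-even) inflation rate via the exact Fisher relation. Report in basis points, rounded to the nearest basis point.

(1 + π) = (1 + i)/(1 + r) = 1.03100 / 1.01810 = 1.012671
Break-even inflation = 1.012671 − 1 → 127 basis points.

127 basis points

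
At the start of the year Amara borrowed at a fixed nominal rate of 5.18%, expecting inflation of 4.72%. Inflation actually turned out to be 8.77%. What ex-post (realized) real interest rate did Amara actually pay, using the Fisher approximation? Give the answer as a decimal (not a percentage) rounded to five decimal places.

-0.03590

Ex-post: 5.18% − 8.77% = -3.590%
So the realized real rate is -0.03590.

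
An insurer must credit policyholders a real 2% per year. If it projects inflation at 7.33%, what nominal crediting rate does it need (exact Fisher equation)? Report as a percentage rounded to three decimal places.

(1 + i) = (1 + r)(1 + π) = 1.02000 × 1.07330 = 1.094766
i = 1.094766 − 1, so the required nominal rate is 9.477%.

9.477%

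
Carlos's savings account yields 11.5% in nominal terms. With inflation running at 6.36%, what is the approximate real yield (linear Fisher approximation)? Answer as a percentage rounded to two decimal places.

r ≈ i − π = 11.5% − 6.36% = 5.14%.

5.14%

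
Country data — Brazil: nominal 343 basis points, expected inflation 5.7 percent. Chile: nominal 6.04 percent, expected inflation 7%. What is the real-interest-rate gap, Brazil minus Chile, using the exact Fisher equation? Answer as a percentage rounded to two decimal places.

Brazil: (1 + 0.0343)/(1 + 0.0570) − 1 = -2.1476%
Chile: (1 + 0.0604)/(1 + 0.0700) − 1 = -0.8972%
Differential = -2.1476% − (-0.8972%) = -1.2504% → -1.25%.

-1.25%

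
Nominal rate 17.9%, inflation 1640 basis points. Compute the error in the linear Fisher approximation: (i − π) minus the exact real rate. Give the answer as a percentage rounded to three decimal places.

0.211%

Approximate: r ≈ 17.900% − 16.400% = 1.5000%
Exact: (1 + 0.1790)/(1 + 0.1640) − 1 = 1.2887%
Error = 1.5000% − 1.2887% = 0.2113% → 0.211%.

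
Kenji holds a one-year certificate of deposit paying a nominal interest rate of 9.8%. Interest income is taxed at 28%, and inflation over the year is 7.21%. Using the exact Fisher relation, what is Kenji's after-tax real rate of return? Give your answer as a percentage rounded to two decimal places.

-0.14%

After-tax nominal return = 9.8% × (1 − 0.28) = 7.0560%.
1 + r = 1.07056 / 1.07210 = 0.998564
After-tax real rate = 0.998564 − 1 → -0.14%.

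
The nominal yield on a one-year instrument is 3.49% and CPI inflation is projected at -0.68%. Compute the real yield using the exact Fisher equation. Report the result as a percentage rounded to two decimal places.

1 + r = 1.03490 / 0.99320 = 1.041986
r = 1.041986 − 1 = 4.1986%, i.e. 4.20%.

4.20%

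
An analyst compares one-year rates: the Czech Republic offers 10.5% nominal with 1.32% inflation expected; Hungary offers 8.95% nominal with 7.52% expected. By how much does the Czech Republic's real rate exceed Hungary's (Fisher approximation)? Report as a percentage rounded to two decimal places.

The Czech Republic: 10.5% − 1.32% = 9.180%
Hungary: 8.95% − 7.52% = 1.430%
Differential = 7.750% → 7.75%.

7.75%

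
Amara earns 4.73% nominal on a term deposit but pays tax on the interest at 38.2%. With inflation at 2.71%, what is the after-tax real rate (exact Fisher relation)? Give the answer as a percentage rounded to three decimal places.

After-tax nominal return = 4.73% × (1 − 0.382) = 2.92314%.
1 + r = 1.0292314 / 1.02710 = 1.0020752
After-tax real rate = 1.0020752 − 1 → 0.208%.

0.208%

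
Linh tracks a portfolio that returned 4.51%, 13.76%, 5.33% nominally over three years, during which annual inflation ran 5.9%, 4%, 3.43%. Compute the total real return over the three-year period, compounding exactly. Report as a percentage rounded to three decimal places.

Nominal growth factor = 1.0451 × 1.1376 × 1.0533 = 1.252274
Price-level growth factor = 1.0590 × 1.0400 × 1.0343 = 1.139137
Real growth factor = 1.252274 / 1.139137 = 1.099319
Total real return = 1.099319 − 1 → 9.932%.

9.932%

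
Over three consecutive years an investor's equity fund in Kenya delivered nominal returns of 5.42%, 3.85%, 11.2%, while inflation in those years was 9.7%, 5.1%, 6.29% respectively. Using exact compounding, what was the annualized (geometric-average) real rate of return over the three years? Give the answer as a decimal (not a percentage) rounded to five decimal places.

-0.00220

Compound the nominal returns: 1.0542 × 1.0385 × 1.1120 = 1.21740281.
Compound inflation: 1.0970 × 1.0510 × 1.0629 = 1.22546737.
Deflate: 1.21740281 / 1.22546737 = 0.99341920.
Annualized real rate = 0.99341920^(1/3) − 1 = -0.2198% → -0.00220.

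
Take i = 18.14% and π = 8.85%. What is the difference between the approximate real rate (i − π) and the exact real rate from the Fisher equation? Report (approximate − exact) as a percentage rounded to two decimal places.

0.76%

Approximate: r ≈ 18.140% − 8.850% = 9.2900%
Exact: (1 + 0.1814)/(1 + 0.0885) − 1 = 8.5347%
Error = 9.2900% − 8.5347% = 0.7553% → 0.76%.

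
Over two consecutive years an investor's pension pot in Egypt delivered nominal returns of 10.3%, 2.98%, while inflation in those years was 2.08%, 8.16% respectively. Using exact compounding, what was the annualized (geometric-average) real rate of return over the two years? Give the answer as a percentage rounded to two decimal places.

1.43%

Nominal growth factor = 1.1030 × 1.0298 = 1.13586940
Price-level growth factor = 1.0208 × 1.0816 = 1.10409728
Real growth factor = 1.13586940 / 1.10409728 = 1.02877656
Annualized real rate = 1.02877656^(1/2) − 1 = 1.4286% → 1.43%.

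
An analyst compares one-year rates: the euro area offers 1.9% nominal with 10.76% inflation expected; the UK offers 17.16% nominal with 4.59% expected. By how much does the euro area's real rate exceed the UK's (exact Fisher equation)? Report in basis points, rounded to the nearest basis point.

-2002 basis points

The euro area: (1 + 0.0190)/(1 + 0.1076) − 1 = -7.9993%
The UK: (1 + 0.1716)/(1 + 0.0459) − 1 = 12.0184%
Differential = -7.9993% − 12.0184% = -20.0176% → -2002 basis points.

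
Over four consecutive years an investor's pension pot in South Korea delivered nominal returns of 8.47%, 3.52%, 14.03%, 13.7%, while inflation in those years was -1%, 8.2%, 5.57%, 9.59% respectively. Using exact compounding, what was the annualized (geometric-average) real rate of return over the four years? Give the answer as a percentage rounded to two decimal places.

Nominal growth factor = 1.0847 × 1.0352 × 1.1403 × 1.1370 = 1.45583948
Price-level growth factor = 0.9900 × 1.0820 × 1.0557 × 1.0959 = 1.23929274
Real growth factor = 1.45583948 / 1.23929274 = 1.17473414
Annualized real rate = 1.17473414^(1/4) − 1 = 4.1082% → 4.11%.

4.11%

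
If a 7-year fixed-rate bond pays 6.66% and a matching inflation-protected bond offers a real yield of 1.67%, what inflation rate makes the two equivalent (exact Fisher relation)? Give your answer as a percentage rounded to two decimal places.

4.91%

(1 + π) = (1 + i)/(1 + r) = 1.06660 / 1.01670 = 1.049080
Break-even inflation = 1.049080 − 1 → 4.91%.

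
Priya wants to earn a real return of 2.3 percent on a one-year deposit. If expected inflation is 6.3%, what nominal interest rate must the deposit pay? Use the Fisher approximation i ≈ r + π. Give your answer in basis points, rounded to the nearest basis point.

i ≈ r + π = 2.3% + 6.3% = 860 basis points.

860 basis points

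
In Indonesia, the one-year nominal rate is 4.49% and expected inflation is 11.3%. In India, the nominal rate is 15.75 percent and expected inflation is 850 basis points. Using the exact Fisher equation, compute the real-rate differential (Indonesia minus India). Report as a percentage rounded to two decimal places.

-12.80%

Indonesia: (1 + 0.0449)/(1 + 0.1130) − 1 = -6.1186%
India: (1 + 0.1575)/(1 + 0.0850) − 1 = 6.6820%
Differential = -6.1186% − 6.6820% = -12.8006% → -12.80%.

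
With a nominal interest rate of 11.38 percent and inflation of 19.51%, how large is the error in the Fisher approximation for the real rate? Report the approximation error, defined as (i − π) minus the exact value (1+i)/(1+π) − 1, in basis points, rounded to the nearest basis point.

Approximate: r ≈ 11.380% − 19.510% = -8.1300%
Exact: (1 + 0.1138)/(1 + 0.1951) − 1 = -6.8028%
Error = -8.1300% − (-6.8028%) = -1.3272% → -133 basis points.

-133 basis points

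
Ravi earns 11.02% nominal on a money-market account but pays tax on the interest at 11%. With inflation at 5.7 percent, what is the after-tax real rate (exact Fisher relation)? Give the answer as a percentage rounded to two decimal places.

3.89%

After-tax nominal return = 11.02% × (1 − 0.11) = 9.8078%.
1 + r = 1.098078 / 1.05700 = 1.038863
After-tax real rate = 1.038863 − 1 → 3.89%.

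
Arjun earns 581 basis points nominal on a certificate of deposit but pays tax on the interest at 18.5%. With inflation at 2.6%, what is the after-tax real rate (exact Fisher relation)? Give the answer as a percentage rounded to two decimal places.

After-tax nominal return = 5.81% × (1 − 0.185) = 4.73515%.
1 + r = 1.0473515 / 1.02600 = 1.020810
After-tax real rate = 1.020810 − 1 → 2.08%.

2.08%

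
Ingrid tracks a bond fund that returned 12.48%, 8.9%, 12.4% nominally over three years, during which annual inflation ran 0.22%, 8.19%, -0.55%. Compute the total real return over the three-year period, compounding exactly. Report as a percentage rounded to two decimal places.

Nominal growth factor = 1.1248 × 1.0890 × 1.1240 = 1.376796
Price-level growth factor = 1.0022 × 1.0819 × 0.9945 = 1.078317
Real growth factor = 1.376796 / 1.078317 = 1.276801
Total real return = 1.276801 − 1 → 27.68%.

27.68%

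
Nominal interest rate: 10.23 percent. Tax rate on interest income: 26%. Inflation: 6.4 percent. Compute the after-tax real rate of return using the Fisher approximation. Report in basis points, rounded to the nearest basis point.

117 basis points

After-tax nominal return = 10.23% × (1 − 0.26) = 7.5702%.
r ≈ 7.5702% − 6.4% → 117 basis points.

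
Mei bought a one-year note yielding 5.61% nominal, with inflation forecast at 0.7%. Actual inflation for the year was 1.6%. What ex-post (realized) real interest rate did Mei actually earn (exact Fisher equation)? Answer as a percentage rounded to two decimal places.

3.95%

Ex-post: (1 + 0.0561)/(1 + 0.0160) − 1 = 3.9469%
So the realized real rate is 3.95%.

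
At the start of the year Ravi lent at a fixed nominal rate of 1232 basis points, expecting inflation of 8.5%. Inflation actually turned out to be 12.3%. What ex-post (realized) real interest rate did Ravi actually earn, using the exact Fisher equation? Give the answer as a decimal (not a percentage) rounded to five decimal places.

Ex-post: (1 + 0.1232)/(1 + 0.1230) − 1 = 0.0178%
So the realized real rate is 0.00018.

0.00018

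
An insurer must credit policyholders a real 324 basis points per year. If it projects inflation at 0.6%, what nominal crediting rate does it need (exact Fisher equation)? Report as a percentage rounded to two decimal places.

(1 + i) = (1 + r)(1 + π) = 1.03240 × 1.00600 = 1.0385944
i = 1.0385944 − 1, so the required nominal rate is 3.86%.

3.86%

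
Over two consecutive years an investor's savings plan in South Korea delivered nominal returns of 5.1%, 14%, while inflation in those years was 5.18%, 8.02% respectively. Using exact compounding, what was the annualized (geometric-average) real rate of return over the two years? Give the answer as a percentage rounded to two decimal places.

Compound the nominal returns: 1.0510 × 1.1400 = 1.19814000.
Compound inflation: 1.0518 × 1.0802 = 1.13615436.
Deflate: 1.19814000 / 1.13615436 = 1.05455741.
Annualized real rate = 1.05455741^(1/2) − 1 = 2.6916% → 2.69%.

2.69%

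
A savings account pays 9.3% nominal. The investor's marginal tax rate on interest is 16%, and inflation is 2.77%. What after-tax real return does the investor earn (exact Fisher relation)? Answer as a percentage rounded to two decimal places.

4.91%

After-tax nominal return = 9.3% × (1 − 0.16) = 7.8120%.
1 + r = 1.07812 / 1.02770 = 1.049061
After-tax real rate = 1.049061 − 1 → 4.91%.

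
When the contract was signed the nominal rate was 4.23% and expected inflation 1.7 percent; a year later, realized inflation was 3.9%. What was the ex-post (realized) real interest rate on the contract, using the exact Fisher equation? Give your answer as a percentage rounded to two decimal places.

Ex-post: (1 + 0.0423)/(1 + 0.0390) − 1 = 0.3176%
So the realized real rate is 0.32%.

0.32%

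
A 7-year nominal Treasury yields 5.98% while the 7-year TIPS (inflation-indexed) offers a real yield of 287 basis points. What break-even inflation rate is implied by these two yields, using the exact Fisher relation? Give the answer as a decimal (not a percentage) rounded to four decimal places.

0.0302

(1 + π) = (1 + i)/(1 + r) = 1.05980 / 1.02870 = 1.030232
Break-even inflation = 1.030232 − 1 → 0.0302.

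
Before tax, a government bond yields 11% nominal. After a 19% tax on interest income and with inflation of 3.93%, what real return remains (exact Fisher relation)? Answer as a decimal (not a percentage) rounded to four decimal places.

After-tax nominal return = 11% × (1 − 0.19) = 8.9100%.
1 + r = 1.08910 / 1.03930 = 1.047917
After-tax real rate = 1.047917 − 1 → 0.0479.

0.0479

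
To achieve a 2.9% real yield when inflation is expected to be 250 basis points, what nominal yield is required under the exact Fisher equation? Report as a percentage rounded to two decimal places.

(1 + i) = (1 + r)(1 + π) = 1.02900 × 1.02500 = 1.054725
i = 1.054725 − 1, so the required nominal rate is 5.47%.

5.47%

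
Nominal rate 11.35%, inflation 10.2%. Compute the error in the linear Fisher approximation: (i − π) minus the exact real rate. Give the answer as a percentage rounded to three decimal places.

0.106%

Approximate: r ≈ 11.350% − 10.200% = 1.1500%
Exact: (1 + 0.1135)/(1 + 0.1020) − 1 = 1.0436%
Error = 1.1500% − 1.0436% = 0.1064% → 0.106%.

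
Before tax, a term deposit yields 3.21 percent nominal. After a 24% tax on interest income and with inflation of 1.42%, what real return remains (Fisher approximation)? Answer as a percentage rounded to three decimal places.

1.020%

After-tax nominal return = 3.21% × (1 − 0.24) = 2.4396%.
r ≈ 2.4396% − 1.42% → 1.020%.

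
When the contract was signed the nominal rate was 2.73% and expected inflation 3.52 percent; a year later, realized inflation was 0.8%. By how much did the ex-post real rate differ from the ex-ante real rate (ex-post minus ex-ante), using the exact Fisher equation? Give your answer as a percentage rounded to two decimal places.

2.68%

Ex-ante: (1 + 0.0273)/(1 + 0.0352) − 1 = -0.7631%
Ex-post: (1 + 0.0273)/(1 + 0.0080) − 1 = 1.9147%
Difference (ex-post − ex-ante) = 2.6778% → 2.68%.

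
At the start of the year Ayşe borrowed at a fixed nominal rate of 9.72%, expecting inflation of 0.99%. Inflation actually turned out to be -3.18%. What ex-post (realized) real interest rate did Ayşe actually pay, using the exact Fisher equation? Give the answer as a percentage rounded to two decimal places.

Ex-post: (1 + 0.0972)/(1 − 0.0318) − 1 = 13.3237%
So the realized real rate is 13.32%.

13.32%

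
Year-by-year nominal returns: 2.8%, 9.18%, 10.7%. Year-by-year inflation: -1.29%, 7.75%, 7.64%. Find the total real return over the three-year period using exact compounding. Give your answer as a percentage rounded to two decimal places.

Compound the nominal returns: 1.0280 × 1.0918 × 1.1070 = 1.242464.
Compound inflation: 0.9871 × 1.0775 × 1.0764 = 1.144859.
Deflate: 1.242464 / 1.144859 = 1.085255.
Total real return = 1.085255 − 1 → 8.53%.

8.53%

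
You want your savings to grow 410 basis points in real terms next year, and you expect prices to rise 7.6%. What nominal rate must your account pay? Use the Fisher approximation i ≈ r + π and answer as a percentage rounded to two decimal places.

i ≈ r + π = 4.1% + 7.6% = 11.70%.

11.70%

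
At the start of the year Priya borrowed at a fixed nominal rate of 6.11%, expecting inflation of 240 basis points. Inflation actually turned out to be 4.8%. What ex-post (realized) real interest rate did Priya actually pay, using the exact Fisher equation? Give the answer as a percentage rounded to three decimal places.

Ex-post: (1 + 0.0611)/(1 + 0.0480) − 1 = 1.2500%
So the realized real rate is 1.250%.

1.250%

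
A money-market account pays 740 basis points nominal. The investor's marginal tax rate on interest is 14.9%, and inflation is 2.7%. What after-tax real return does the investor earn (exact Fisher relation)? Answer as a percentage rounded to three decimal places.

After-tax nominal return = 7.4% × (1 − 0.149) = 6.2974%.
1 + r = 1.062974 / 1.02700 = 1.035028
After-tax real rate = 1.035028 − 1 → 3.503%.

3.503%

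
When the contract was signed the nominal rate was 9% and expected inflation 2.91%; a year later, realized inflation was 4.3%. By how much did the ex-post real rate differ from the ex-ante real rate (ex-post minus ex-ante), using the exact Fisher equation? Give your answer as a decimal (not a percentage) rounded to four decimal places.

-0.0141

Ex-ante: (1 + 0.0900)/(1 + 0.0291) − 1 = 5.9178%
Ex-post: (1 + 0.0900)/(1 + 0.0430) − 1 = 4.5062%
Difference (ex-post − ex-ante) = -1.4116% → -0.0141.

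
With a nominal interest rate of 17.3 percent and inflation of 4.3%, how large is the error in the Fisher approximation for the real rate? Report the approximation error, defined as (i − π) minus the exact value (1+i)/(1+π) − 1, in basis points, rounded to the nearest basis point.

54 basis points

Approximate: r ≈ 17.300% − 4.300% = 13.0000%
Exact: (1 + 0.1730)/(1 + 0.0430) − 1 = 12.4640%
Error = 13.0000% − 12.4640% = 0.5360% → 54 basis points.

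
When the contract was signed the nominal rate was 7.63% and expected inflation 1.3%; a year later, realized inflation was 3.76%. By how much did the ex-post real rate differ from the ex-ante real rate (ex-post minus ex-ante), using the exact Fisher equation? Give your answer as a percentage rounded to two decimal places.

-2.52%

Ex-ante: (1 + 0.0763)/(1 + 0.0130) − 1 = 6.2488%
Ex-post: (1 + 0.0763)/(1 + 0.0376) − 1 = 3.7298%
Difference (ex-post − ex-ante) = -2.5190% → -2.52%.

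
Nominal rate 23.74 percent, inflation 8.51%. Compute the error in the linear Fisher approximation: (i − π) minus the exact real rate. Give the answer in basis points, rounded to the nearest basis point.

Approximate: r ≈ 23.740% − 8.510% = 15.2300%
Exact: (1 + 0.2374)/(1 + 0.0851) − 1 = 14.0356%
Error = 15.2300% − 14.0356% = 1.1944% → 119 basis points.

119 basis points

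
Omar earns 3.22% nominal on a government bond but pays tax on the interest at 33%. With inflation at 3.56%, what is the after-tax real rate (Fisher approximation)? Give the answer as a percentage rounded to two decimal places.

After-tax nominal return = 3.22% × (1 − 0.33) = 2.1574%.
r ≈ 2.1574% − 3.56% → -1.40%.

-1.40%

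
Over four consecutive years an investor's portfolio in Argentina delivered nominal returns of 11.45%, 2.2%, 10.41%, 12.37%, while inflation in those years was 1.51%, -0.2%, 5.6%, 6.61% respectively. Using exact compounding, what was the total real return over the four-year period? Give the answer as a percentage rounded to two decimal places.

Nominal growth factor = 1.1145 × 1.0220 × 1.1041 × 1.1237 = 1.413155
Price-level growth factor = 1.0151 × 0.9980 × 1.0560 × 1.0661 = 1.140516
Real growth factor = 1.413155 / 1.140516 = 1.239049
Total real return = 1.239049 − 1 → 23.90%.

23.90%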